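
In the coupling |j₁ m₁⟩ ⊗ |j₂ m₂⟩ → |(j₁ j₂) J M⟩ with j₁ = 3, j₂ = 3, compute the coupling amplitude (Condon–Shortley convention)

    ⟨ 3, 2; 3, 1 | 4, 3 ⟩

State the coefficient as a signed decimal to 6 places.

-0.301511  (= −√(1/11))

√[9·2!4!4!/11! · 5!1!4!2!7!1!] = √(82944/11)
  +(−1)^0/∏(0,2,1,4,3,0)! = 1/288  (running 1/288)
  +(−1)^1/∏(1,1,0,3,4,1)! = -1/144  (running -1/288)
⟨..|..⟩ = √(82944/11)·(-1/288) = -0.301511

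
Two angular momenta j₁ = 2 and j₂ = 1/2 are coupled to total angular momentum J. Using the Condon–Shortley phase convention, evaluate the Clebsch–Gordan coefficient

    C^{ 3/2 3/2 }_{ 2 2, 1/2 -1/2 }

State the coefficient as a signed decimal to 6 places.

+√(4/5) = +0.894427

j₁+j₂−J=1  J+j₁−j₂=3  J−j₁+j₂=0  j₁+j₂+J+1=5
(j₁±m₁, j₂±m₂, J±M) = (4,0,0,1,3,0)
P² = 144/5
sum k=0..0:
  [0] +1/6 = 1/6
S = 1/6
C² = P²·S² = 4/5 ; C = +0.894427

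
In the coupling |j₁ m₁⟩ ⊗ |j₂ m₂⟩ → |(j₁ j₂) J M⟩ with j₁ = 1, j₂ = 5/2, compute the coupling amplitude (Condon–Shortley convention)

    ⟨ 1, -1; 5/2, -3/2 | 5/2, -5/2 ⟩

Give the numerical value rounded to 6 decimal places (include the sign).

j₁+j₂−J=1  J+j₁−j₂=1  J−j₁+j₂=4  j₁+j₂+J+1=7
(j₁±m₁, j₂±m₂, J±M) = (0,2,1,4,0,5)
P² = 1152/7
sum k=1..1:
  [1] −1/24 = -1/24
S = -1/24
C² = P²·S² = 2/7 ; C = -0.534522

−√(2/7) = -0.534522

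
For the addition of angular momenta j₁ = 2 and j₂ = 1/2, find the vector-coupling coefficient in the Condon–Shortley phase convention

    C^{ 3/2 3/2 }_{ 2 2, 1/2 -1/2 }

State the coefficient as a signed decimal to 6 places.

j₁+j₂−J=1  J+j₁−j₂=3  J−j₁+j₂=0  j₁+j₂+J+1=5
(j₁±m₁, j₂±m₂, J±M) = (4,0,0,1,3,0)
P² = 144/5
sum k=0..0:
  [0] +1/6 = 1/6
S = 1/6
C² = P²·S² = 4/5 ; C = +0.894427

+0.894427  (= +√(4/5))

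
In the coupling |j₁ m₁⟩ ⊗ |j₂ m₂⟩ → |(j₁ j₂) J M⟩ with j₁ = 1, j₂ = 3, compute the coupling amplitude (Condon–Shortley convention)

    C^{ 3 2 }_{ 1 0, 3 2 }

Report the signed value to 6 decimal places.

j₁+j₂−J=1  J+j₁−j₂=1  J−j₁+j₂=5  j₁+j₂+J+1=8
(j₁±m₁, j₂±m₂, J±M) = (1,1,5,1,5,1)
P² = 300
sum k=0..1:
  [0] +1/120 = 1/120
  [1] −1/24 = -1/24
S = -1/30
C² = P²·S² = 1/3 ; C = -0.577350

−√(1/3) ≈ -0.577350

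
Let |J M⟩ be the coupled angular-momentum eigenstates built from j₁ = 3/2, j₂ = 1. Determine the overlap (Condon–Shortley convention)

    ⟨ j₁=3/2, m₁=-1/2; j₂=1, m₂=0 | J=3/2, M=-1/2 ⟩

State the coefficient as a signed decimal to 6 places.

triangle: 1!×2!×1!/5! = 2/120
(j±m)!: 1!×2!×1!×1!×1!×2! = 4
prefactor² = (2J+1)×Δ×N² = 4/15
  k=0: +1/(0!×1!×2!×1!×0!×0!) = 1/2
  k=1: −1/(1!×0!×1!×0!×1!×1!) = -1
Σ = -1/2  ⇒  CG² = 4/15×(-1/2)² = 1/15
CG = −√(1/15) = -0.258199

-0.258199  (= −√(1/15))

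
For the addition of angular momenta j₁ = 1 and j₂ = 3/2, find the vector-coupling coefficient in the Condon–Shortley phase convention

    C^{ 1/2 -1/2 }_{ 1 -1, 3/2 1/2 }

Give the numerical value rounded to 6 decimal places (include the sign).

+√(1/6) = +0.408248

triangle: 2!×0!×1!/4! = 2/24
(j±m)!: 0!×2!×2!×1!×0!×1! = 4
prefactor² = (2J+1)×Δ×N² = 2/3
  k=2: +1/(2!×0!×0!×0!×0!×1!) = 1/2
Σ = 1/2  ⇒  CG² = 2/3×1/2² = 1/6
CG = +√(1/6) = +0.408248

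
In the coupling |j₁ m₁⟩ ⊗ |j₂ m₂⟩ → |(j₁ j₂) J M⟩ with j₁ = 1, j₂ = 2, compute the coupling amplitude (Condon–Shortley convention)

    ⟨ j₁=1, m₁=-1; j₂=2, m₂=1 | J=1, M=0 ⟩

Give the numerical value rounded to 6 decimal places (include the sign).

+0.547723

√[3·2!0!2!/5! · 0!2!3!1!1!1!] = √(6/5)
  +(−1)^2/∏(2,0,0,1,0,1)! = 1/2  (running 1/2)
⟨..|..⟩ = √(6/5)·(1/2) = +0.547723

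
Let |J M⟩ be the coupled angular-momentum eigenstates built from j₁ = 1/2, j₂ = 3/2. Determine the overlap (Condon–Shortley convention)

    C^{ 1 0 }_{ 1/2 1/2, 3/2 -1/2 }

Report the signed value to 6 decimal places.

+0.707107  (= +√(1/2))

j₁+j₂−J=1  J+j₁−j₂=0  J−j₁+j₂=2  j₁+j₂+J+1=4
(j₁±m₁, j₂±m₂, J±M) = (1,0,1,2,1,1)
P² = 1/2
sum k=0..0:
  [0] +1/1 = 1
S = 1
C² = P²·S² = 1/2 ; C = +0.707107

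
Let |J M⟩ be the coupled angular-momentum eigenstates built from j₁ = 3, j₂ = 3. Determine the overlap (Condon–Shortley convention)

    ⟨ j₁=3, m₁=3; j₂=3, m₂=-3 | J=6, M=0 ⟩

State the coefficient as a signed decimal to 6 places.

+0.032898

√[13·0!6!6!/13! · 6!0!0!6!6!6!] = √(22394880000/77)
  +(−1)^0/∏(0,0,0,0,6,6)! = 1/518400  (running 1/518400)
⟨..|..⟩ = √(22394880000/77)·(1/518400) = +0.032898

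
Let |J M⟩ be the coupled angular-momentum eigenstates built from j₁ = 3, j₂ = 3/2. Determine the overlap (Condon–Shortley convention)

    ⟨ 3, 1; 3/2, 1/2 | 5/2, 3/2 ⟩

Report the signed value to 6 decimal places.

-0.591608  (= −√(7/20))

√[6·2!4!1!/8! · 4!2!2!1!4!1!] = √(576/35)
  +(−1)^1/∏(1,1,1,1,3,0)! = -1/6  (running -1/6)
  +(−1)^2/∏(2,0,0,0,4,1)! = 1/48  (running -7/48)
⟨..|..⟩ = √(576/35)·(-7/48) = -0.591608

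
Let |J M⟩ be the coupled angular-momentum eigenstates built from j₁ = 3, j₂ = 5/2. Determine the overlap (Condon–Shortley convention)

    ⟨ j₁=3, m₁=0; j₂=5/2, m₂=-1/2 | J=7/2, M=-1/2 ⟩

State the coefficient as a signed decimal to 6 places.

triangle: 2!×4!×3!/10! = 288/3628800
(j±m)!: 3!×3!×2!×3!×3!×4! = 62208
prefactor² = (2J+1)×Δ×N² = 6912/175
  k=0: +1/(0!×2!×3!×2!×1!×1!) = 1/24
  k=1: −1/(1!×1!×2!×1!×2!×2!) = -1/8
  k=2: +1/(2!×0!×1!×0!×3!×3!) = 1/72
Σ = -5/72  ⇒  CG² = 6912/175×(-5/72)² = 4/21
CG = −√(4/21) = -0.436436

−√(4/21) = -0.436436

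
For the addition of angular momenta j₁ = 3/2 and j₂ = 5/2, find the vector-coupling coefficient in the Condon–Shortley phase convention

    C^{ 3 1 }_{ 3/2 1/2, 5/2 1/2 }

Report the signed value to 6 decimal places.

triangle: 1!×2!×4!/8! = 48/40320
(j±m)!: 2!×1!×3!×2!×4!×2! = 1152
prefactor² = (2J+1)×Δ×N² = 48/5
  k=0: +1/(0!×1!×1!×3!×1!×1!) = 1/6
  k=1: −1/(1!×0!×0!×2!×2!×2!) = -1/8
Σ = 1/24  ⇒  CG² = 48/5×1/24² = 1/60
CG = +√(1/60) = +0.129099

+0.129099  (= +√(1/60))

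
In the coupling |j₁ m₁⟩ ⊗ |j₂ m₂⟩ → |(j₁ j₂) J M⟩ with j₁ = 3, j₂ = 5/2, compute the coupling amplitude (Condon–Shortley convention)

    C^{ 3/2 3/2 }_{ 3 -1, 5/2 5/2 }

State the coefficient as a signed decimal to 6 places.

+0.267261  (= +√(1/14))

√[4·4!2!1!/8! · 2!4!5!0!3!0!] = √(1152/7)
  +(−1)^4/∏(4,0,0,1,2,0)! = 1/48  (running 1/48)
⟨..|..⟩ = √(1152/7)·(1/48) = +0.267261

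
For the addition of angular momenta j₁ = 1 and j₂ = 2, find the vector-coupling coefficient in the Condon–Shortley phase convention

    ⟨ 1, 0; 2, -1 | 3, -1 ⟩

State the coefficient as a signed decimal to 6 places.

+0.730297  (= +√(8/15))

triangle: 0!*2!*4!/7! = 48/5040
(j±m)!: 1!*1!*1!*3!*2!*4! = 288
prefactor² = (2J+1)*Δ*N² = 96/5
  k=0: +1/(0!*0!*1!*1!*1!*3!) = 1/6
Σ = 1/6  ⇒  CG² = 96/5*1/6² = 8/15
CG = +√(8/15) = +0.730297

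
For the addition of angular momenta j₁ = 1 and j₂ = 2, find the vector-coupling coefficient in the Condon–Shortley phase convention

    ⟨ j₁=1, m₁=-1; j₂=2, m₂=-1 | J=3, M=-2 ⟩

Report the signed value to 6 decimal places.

+0.816497

j₁+j₂−J=0  J+j₁−j₂=2  J−j₁+j₂=4  j₁+j₂+J+1=7
(j₁±m₁, j₂±m₂, J±M) = (0,2,1,3,1,5)
P² = 96
sum k=0..0:
  [0] +1/12 = 1/12
S = 1/12
C² = P²·S² = 2/3 ; C = +0.816497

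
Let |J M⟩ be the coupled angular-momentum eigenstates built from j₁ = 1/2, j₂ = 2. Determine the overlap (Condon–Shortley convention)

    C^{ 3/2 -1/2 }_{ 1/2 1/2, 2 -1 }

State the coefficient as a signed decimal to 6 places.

+0.774597

j₁+j₂−J=1  J+j₁−j₂=0  J−j₁+j₂=3  j₁+j₂+J+1=5
(j₁±m₁, j₂±m₂, J±M) = (1,0,1,3,1,2)
P² = 12/5
sum k=0..0:
  [0] +1/2 = 1/2
S = 1/2
C² = P²·S² = 3/5 ; C = +0.774597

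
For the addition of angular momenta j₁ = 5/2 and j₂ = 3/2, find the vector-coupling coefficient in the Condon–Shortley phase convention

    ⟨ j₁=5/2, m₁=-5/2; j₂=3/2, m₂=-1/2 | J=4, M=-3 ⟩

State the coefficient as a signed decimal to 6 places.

triangle: 0!·5!·3!/9! = 720/362880
(j±m)!: 0!·5!·1!·2!·1!·7! = 1209600
prefactor² = (2J+1)·Δ·N² = 21600
  k=0: +1/(0!·0!·5!·1!·0!·2!) = 1/240
Σ = 1/240  ⇒  CG² = 21600·1/240² = 3/8
CG = +√(3/8) = +0.612372

+√(3/8) ≈ +0.612372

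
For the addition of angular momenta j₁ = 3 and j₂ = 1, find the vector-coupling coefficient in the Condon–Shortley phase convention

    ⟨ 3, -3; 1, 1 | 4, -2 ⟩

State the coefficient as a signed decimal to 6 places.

+√(1/28) ≈ +0.188982

j₁+j₂−J=0  J+j₁−j₂=6  J−j₁+j₂=2  j₁+j₂+J+1=9
(j₁±m₁, j₂±m₂, J±M) = (0,6,2,0,2,6)
P² = 518400/7
sum k=0..0:
  [0] +1/1440 = 1/1440
S = 1/1440
C² = P²·S² = 1/28 ; C = +0.188982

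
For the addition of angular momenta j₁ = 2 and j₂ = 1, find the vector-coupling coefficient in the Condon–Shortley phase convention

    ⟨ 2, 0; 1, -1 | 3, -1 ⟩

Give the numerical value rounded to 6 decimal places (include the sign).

j₁+j₂−J=0  J+j₁−j₂=4  J−j₁+j₂=2  j₁+j₂+J+1=7
(j₁±m₁, j₂±m₂, J±M) = (2,2,0,2,2,4)
P² = 128/5
sum k=0..0:
  [0] +1/8 = 1/8
S = 1/8
C² = P²·S² = 2/5 ; C = +0.632456

+0.632456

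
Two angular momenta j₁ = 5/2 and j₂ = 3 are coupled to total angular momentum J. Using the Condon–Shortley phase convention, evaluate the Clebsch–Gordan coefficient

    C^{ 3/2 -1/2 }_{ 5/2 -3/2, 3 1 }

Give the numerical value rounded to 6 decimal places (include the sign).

−√(7/30) ≈ -0.483046

√[4·4!1!2!/8! · 1!4!4!2!1!2!] = √(384/35)
  +(−1)^3/∏(3,1,1,1,0,1)! = -1/6  (running -1/6)
  +(−1)^4/∏(4,0,0,0,1,2)! = 1/48  (running -7/48)
⟨..|..⟩ = √(384/35)·(-7/48) = -0.483046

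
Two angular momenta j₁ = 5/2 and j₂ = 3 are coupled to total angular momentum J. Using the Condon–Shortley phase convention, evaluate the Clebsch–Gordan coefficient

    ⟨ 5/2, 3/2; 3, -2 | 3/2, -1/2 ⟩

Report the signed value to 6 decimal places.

triangle: 4!*1!*2!/8! = 48/40320
(j±m)!: 4!*1!*1!*5!*1!*2! = 5760
prefactor² = (2J+1)*Δ*N² = 192/7
  k=0: +1/(0!*4!*1!*1!*0!*1!) = 1/24
  k=1: −1/(1!*3!*0!*0!*1!*2!) = -1/12
Σ = -1/24  ⇒  CG² = 192/7*(-1/24)² = 1/21
CG = −√(1/21) = -0.218218

−√(1/21) = -0.218218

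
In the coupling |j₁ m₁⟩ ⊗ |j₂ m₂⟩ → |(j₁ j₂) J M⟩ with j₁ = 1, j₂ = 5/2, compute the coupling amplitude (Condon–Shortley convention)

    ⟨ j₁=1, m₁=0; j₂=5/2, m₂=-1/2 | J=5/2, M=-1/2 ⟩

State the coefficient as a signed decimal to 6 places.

+√(1/35) ≈ +0.169031

triangle: 1!*1!*4!/7! = 24/5040
(j±m)!: 1!*1!*2!*3!*2!*3! = 144
prefactor² = (2J+1)*Δ*N² = 144/35
  k=0: +1/(0!*1!*1!*2!*0!*2!) = 1/4
  k=1: −1/(1!*0!*0!*1!*1!*3!) = -1/6
Σ = 1/12  ⇒  CG² = 144/35*1/12² = 1/35
CG = +√(1/35) = +0.169031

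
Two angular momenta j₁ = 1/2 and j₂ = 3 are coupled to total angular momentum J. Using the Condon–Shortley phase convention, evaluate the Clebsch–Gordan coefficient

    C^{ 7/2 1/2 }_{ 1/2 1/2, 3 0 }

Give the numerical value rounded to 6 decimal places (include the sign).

√[8·0!1!6!/8! · 1!0!3!3!4!3!] = √(5184/7)
  +(−1)^0/∏(0,0,0,3,1,3)! = 1/36  (running 1/36)
⟨..|..⟩ = √(5184/7)·(1/36) = +0.755929

+√(4/7) ≈ +0.755929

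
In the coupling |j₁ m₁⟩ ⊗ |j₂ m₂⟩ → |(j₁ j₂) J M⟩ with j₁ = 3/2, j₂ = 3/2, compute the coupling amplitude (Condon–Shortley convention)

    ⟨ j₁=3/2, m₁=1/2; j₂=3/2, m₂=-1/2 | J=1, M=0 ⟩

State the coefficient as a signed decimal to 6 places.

−√(1/20) ≈ -0.223607

triangle: 2!*1!*1!/5! = 2/120
(j±m)!: 2!*1!*1!*2!*1!*1! = 4
prefactor² = (2J+1)*Δ*N² = 1/5
  k=0: +1/(0!*2!*1!*1!*0!*0!) = 1/2
  k=1: −1/(1!*1!*0!*0!*1!*1!) = -1
Σ = -1/2  ⇒  CG² = 1/5*(-1/2)² = 1/20
CG = −√(1/20) = -0.223607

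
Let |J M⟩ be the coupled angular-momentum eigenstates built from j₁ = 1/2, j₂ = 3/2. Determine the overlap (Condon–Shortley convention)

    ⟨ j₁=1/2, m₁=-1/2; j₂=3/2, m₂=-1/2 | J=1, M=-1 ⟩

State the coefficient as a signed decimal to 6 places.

triangle: 1!·0!·2!/4! = 2/24
(j±m)!: 0!·1!·1!·2!·0!·2! = 4
prefactor² = (2J+1)·Δ·N² = 1
  k=1: −1/(1!·0!·0!·0!·0!·2!) = -1/2
Σ = -1/2  ⇒  CG² = 1·(-1/2)² = 1/4
CG = −√(1/4) = -0.500000

-0.500000  (= −√(1/4))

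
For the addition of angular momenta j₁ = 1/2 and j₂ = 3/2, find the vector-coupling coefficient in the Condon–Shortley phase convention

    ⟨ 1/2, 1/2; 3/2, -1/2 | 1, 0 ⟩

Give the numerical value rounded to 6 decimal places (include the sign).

√[3·1!0!2!/4! · 1!0!1!2!1!1!] = √(1/2)
  +(−1)^0/∏(0,1,0,1,0,1)! = 1  (running 1)
⟨..|..⟩ = √(1/2)·(1) = +0.707107

+0.707107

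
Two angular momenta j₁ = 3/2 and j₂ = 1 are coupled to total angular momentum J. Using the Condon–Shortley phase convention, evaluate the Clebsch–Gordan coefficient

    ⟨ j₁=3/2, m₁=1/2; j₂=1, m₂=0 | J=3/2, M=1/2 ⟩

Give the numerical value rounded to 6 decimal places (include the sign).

+√(1/15) = +0.258199

√[4·1!2!1!/5! · 2!1!1!1!2!1!] = √(4/15)
  +(−1)^0/∏(0,1,1,1,1,0)! = 1  (running 1)
  +(−1)^1/∏(1,0,0,0,2,1)! = -1/2  (running 1/2)
⟨..|..⟩ = √(4/15)·(1/2) = +0.258199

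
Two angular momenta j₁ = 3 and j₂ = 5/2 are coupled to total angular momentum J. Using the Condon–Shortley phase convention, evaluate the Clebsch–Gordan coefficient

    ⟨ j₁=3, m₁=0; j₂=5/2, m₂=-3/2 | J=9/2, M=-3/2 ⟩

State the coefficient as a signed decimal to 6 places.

√[10·1!5!4!/11! · 3!3!1!4!3!6!] = √(207360/77)
  +(−1)^0/∏(0,1,3,1,2,3)! = 1/72  (running 1/72)
  +(−1)^1/∏(1,0,2,0,3,4)! = -1/288  (running 1/96)
⟨..|..⟩ = √(207360/77)·(1/96) = +0.540562

+√(45/154) ≈ +0.540562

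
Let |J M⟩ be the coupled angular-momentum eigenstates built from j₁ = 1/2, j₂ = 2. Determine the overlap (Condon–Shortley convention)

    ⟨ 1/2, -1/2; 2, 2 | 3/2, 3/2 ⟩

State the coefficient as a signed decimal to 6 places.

−√(4/5) ≈ -0.894427

j₁+j₂−J=1  J+j₁−j₂=0  J−j₁+j₂=3  j₁+j₂+J+1=5
(j₁±m₁, j₂±m₂, J±M) = (0,1,4,0,3,0)
P² = 144/5
sum k=1..1:
  [1] −1/6 = -1/6
S = -1/6
C² = P²·S² = 4/5 ; C = -0.894427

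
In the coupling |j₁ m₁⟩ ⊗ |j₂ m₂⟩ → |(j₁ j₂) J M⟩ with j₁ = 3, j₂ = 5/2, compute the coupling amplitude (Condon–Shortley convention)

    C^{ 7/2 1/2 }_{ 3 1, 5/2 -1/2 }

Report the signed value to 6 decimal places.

-0.125988  (= −√(1/63))

triangle: 2!·4!·3!/10! = 288/3628800
(j±m)!: 4!·2!·2!·3!·4!·3! = 82944
prefactor² = (2J+1)·Δ·N² = 9216/175
  k=0: +1/(0!·2!·2!·2!·2!·1!) = 1/16
  k=1: −1/(1!·1!·1!·1!·3!·2!) = -1/12
  k=2: +1/(2!·0!·0!·0!·4!·3!) = 1/288
Σ = -5/288  ⇒  CG² = 9216/175·(-5/288)² = 1/63
CG = −√(1/63) = -0.125988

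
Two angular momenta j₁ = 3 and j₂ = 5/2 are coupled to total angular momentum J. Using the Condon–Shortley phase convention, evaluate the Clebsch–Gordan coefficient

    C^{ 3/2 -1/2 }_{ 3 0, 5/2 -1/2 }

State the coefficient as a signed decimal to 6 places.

+√(4/35) = +0.338062

triangle: 4!·2!·1!/8! = 48/40320
(j±m)!: 3!·3!·2!·3!·1!·2! = 864
prefactor² = (2J+1)·Δ·N² = 144/35
  k=1: −1/(1!·3!·2!·1!·0!·0!) = -1/12
  k=2: +1/(2!·2!·1!·0!·1!·1!) = 1/4
Σ = 1/6  ⇒  CG² = 144/35·1/6² = 4/35
CG = +√(4/35) = +0.338062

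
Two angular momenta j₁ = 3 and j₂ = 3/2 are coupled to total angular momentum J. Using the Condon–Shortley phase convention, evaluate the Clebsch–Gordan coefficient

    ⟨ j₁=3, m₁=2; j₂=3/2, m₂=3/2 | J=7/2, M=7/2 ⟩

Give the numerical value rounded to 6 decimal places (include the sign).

-0.577350

j₁+j₂−J=1  J+j₁−j₂=5  J−j₁+j₂=2  j₁+j₂+J+1=9
(j₁±m₁, j₂±m₂, J±M) = (5,1,3,0,7,0)
P² = 19200
sum k=1..1:
  [1] −1/240 = -1/240
S = -1/240
C² = P²·S² = 1/3 ; C = -0.577350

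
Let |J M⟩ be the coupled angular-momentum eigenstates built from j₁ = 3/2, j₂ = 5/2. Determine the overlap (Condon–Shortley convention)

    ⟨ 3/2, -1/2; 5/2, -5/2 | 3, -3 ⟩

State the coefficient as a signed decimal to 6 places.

+0.790569  (= +√(5/8))

j₁+j₂−J=1  J+j₁−j₂=2  J−j₁+j₂=4  j₁+j₂+J+1=8
(j₁±m₁, j₂±m₂, J±M) = (1,2,0,5,0,6)
P² = 1440
sum k=0..0:
  [0] +1/48 = 1/48
S = 1/48
C² = P²·S² = 5/8 ; C = +0.790569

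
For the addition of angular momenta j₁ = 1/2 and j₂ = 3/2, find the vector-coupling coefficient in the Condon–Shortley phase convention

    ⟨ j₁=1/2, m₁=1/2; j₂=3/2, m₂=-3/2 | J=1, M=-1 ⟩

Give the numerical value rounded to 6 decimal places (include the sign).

√[3·1!0!2!/4! · 1!0!0!3!0!2!] = √(3)
  +(−1)^0/∏(0,1,0,0,0,2)! = 1/2  (running 1/2)
⟨..|..⟩ = √(3)·(1/2) = +0.866025

+√(3/4) ≈ +0.866025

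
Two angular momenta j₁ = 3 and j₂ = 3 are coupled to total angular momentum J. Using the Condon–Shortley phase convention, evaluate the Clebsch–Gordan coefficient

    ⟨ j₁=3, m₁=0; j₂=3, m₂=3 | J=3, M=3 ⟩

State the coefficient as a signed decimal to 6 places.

j₁+j₂−J=3  J+j₁−j₂=3  J−j₁+j₂=3  j₁+j₂+J+1=10
(j₁±m₁, j₂±m₂, J±M) = (3,3,6,0,6,0)
P² = 7776
sum k=3..3:
  [3] −1/216 = -1/216
S = -1/216
C² = P²·S² = 1/6 ; C = -0.408248

−√(1/6) = -0.408248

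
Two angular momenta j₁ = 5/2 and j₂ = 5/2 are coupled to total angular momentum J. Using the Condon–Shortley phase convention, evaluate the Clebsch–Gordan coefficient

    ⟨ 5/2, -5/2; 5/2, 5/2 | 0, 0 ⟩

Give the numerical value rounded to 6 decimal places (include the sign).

triangle: 5!*0!*0!/6! = 120/720
(j±m)!: 0!*5!*5!*0!*0!*0! = 14400
prefactor² = (2J+1)*Δ*N² = 2400
  k=5: −1/(5!*0!*0!*0!*0!*0!) = -1/120
Σ = -1/120  ⇒  CG² = 2400*(-1/120)² = 1/6
CG = −√(1/6) = -0.408248

−√(1/6) ≈ -0.408248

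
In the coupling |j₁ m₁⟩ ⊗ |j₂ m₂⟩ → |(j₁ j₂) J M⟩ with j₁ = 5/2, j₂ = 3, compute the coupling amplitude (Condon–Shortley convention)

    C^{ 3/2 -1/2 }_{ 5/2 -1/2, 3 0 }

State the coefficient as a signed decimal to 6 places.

j₁+j₂−J=4  J+j₁−j₂=1  J−j₁+j₂=2  j₁+j₂+J+1=8
(j₁±m₁, j₂±m₂, J±M) = (2,3,3,3,1,2)
P² = 144/35
sum k=2..3:
  [2] +1/4 = 1/4
  [3] −1/12 = -1/12
S = 1/6
C² = P²·S² = 4/35 ; C = +0.338062

+√(4/35) = +0.338062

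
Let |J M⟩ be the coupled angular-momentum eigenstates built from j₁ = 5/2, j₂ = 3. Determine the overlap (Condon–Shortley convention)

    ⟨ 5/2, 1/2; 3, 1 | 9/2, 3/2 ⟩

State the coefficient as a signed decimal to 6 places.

−√(5/231) ≈ -0.147122

triangle: 1!*4!*5!/11! = 2880/39916800
(j±m)!: 3!*2!*4!*2!*6!*3! = 2488320
prefactor² = (2J+1)*Δ*N² = 138240/77
  k=0: +1/(0!*1!*2!*4!*2!*1!) = 1/96
  k=1: −1/(1!*0!*1!*3!*3!*2!) = -1/72
Σ = -1/288  ⇒  CG² = 138240/77*(-1/288)² = 5/231
CG = −√(5/231) = -0.147122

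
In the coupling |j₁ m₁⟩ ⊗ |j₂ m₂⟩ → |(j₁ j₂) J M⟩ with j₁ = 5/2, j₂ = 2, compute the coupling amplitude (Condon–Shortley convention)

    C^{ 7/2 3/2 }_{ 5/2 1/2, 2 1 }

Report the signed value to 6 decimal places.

triangle: 1!×4!×3!/9! = 144/362880
(j±m)!: 3!×2!×3!×1!×5!×2! = 17280
prefactor² = (2J+1)×Δ×N² = 384/7
  k=0: +1/(0!×1!×2!×3!×2!×0!) = 1/24
  k=1: −1/(1!×0!×1!×2!×3!×1!) = -1/12
Σ = -1/24  ⇒  CG² = 384/7×(-1/24)² = 2/21
CG = −√(2/21) = -0.308607

−√(2/21) ≈ -0.308607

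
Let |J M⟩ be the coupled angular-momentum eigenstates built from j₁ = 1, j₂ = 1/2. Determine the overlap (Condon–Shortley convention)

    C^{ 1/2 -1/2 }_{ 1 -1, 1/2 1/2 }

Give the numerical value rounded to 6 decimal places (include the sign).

−√(2/3) = -0.816497

√[2·1!1!0!/3! · 0!2!1!0!0!1!] = √(2/3)
  +(−1)^1/∏(1,0,1,0,0,0)! = -1  (running -1)
⟨..|..⟩ = √(2/3)·(-1) = -0.816497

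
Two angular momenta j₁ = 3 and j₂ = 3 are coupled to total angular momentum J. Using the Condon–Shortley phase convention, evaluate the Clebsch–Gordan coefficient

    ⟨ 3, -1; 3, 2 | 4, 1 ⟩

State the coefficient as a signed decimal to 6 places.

triangle: 2!*4!*4!/11! = 1152/39916800
(j±m)!: 2!*4!*5!*1!*5!*3! = 4147200
prefactor² = (2J+1)*Δ*N² = 82944/77
  k=1: −1/(1!*1!*3!*4!*1!*0!) = -1/144
  k=2: +1/(2!*0!*2!*3!*2!*1!) = 1/48
Σ = 1/72  ⇒  CG² = 82944/77*1/72² = 16/77
CG = +√(16/77) = +0.455842

+0.455842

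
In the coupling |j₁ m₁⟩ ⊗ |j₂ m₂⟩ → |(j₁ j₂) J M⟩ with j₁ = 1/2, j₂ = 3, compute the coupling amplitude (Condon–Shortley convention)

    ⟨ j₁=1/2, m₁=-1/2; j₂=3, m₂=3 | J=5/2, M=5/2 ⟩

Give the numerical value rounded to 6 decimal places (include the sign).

-0.925820  (= −√(6/7))

√[6·1!0!5!/7! · 0!1!6!0!5!0!] = √(86400/7)
  +(−1)^1/∏(1,0,0,5,0,0)! = -1/120  (running -1/120)
⟨..|..⟩ = √(86400/7)·(-1/120) = -0.925820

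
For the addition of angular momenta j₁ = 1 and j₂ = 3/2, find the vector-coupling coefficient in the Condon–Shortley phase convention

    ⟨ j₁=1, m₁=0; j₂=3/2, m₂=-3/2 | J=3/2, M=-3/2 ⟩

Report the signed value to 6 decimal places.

j₁+j₂−J=1  J+j₁−j₂=1  J−j₁+j₂=2  j₁+j₂+J+1=5
(j₁±m₁, j₂±m₂, J±M) = (1,1,0,3,0,3)
P² = 12/5
sum k=0..0:
  [0] +1/2 = 1/2
S = 1/2
C² = P²·S² = 3/5 ; C = +0.774597

+0.774597  (= +√(3/5))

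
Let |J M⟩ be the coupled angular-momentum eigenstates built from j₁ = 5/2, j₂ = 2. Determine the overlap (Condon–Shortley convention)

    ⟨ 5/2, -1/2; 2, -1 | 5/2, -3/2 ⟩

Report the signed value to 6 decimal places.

−√(6/35) = -0.414039

triangle: 2!×3!×2!/8! = 24/40320
(j±m)!: 2!×3!×1!×3!×1!×4! = 1728
prefactor² = (2J+1)×Δ×N² = 216/35
  k=0: +1/(0!×2!×3!×1!×0!×1!) = 1/12
  k=1: −1/(1!×1!×2!×0!×1!×2!) = -1/4
Σ = -1/6  ⇒  CG² = 216/35×(-1/6)² = 6/35
CG = −√(6/35) = -0.414039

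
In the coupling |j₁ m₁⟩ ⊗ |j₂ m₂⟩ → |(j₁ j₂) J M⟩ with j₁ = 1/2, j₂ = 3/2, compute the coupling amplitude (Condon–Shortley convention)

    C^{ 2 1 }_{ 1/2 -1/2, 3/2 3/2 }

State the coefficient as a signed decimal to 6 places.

+√(1/4) ≈ +0.500000

triangle: 0!×1!×3!/5! = 6/120
(j±m)!: 0!×1!×3!×0!×3!×1! = 36
prefactor² = (2J+1)×Δ×N² = 9
  k=0: +1/(0!×0!×1!×3!×0!×0!) = 1/6
Σ = 1/6  ⇒  CG² = 9×1/6² = 1/4
CG = +√(1/4) = +0.500000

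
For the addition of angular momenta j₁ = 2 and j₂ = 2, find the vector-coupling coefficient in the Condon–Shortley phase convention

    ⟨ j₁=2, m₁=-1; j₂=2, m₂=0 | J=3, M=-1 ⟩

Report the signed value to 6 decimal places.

j₁+j₂−J=1  J+j₁−j₂=3  J−j₁+j₂=3  j₁+j₂+J+1=8
(j₁±m₁, j₂±m₂, J±M) = (1,3,2,2,2,4)
P² = 36/5
sum k=0..1:
  [0] +1/12 = 1/12
  [1] −1/4 = -1/4
S = -1/6
C² = P²·S² = 1/5 ; C = -0.447214

-0.447214  (= −√(1/5))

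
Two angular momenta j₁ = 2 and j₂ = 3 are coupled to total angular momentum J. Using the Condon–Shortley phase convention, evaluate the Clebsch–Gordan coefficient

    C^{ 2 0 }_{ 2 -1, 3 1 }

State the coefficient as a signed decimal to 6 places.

triangle: 3!×1!×3!/8! = 36/40320
(j±m)!: 1!×3!×4!×2!×2!×2! = 1152
prefactor² = (2J+1)×Δ×N² = 36/7
  k=2: +1/(2!×1!×1!×2!×0!×1!) = 1/4
  k=3: −1/(3!×0!×0!×1!×1!×2!) = -1/12
Σ = 1/6  ⇒  CG² = 36/7×1/6² = 1/7
CG = +√(1/7) = +0.377964

+0.377964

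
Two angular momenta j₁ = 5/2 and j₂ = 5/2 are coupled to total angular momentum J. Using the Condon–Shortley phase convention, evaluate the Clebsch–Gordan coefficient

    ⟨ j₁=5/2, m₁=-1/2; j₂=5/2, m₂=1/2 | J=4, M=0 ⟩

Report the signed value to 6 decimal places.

triangle: 1!·4!·4!/10! = 576/3628800
(j±m)!: 2!·3!·3!·2!·4!·4! = 82944
prefactor² = (2J+1)·Δ·N² = 20736/175
  k=0: +1/(0!·1!·3!·3!·1!·1!) = 1/36
  k=1: −1/(1!·0!·2!·2!·2!·2!) = -1/16
Σ = -5/144  ⇒  CG² = 20736/175·(-5/144)² = 1/7
CG = −√(1/7) = -0.377964

-0.377964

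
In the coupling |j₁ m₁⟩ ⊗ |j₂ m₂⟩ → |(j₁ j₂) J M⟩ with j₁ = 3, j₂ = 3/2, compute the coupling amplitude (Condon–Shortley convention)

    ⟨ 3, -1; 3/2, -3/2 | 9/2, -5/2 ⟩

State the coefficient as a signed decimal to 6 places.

+0.645497

j₁+j₂−J=0  J+j₁−j₂=6  J−j₁+j₂=3  j₁+j₂+J+1=10
(j₁±m₁, j₂±m₂, J±M) = (2,4,0,3,2,7)
P² = 34560
sum k=0..0:
  [0] +1/288 = 1/288
S = 1/288
C² = P²·S² = 5/12 ; C = +0.645497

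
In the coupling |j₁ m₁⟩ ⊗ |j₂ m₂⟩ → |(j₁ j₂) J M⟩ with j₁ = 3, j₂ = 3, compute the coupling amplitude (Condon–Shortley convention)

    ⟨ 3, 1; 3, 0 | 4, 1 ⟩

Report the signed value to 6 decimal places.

-0.312094  (= −√(15/154))

√[9·2!4!4!/11! · 4!2!3!3!5!3!] = √(124416/385)
  +(−1)^0/∏(0,2,2,3,2,1)! = 1/48  (running 1/48)
  +(−1)^1/∏(1,1,1,2,3,2)! = -1/24  (running -1/48)
  +(−1)^2/∏(2,0,0,1,4,3)! = 1/288  (running -5/288)
⟨..|..⟩ = √(124416/385)·(-5/288) = -0.312094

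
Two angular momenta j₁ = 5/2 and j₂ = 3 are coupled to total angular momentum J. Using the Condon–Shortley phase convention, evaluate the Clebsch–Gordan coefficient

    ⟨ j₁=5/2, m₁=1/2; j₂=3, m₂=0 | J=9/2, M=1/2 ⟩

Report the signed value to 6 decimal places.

√[10·1!4!5!/11! · 3!2!3!3!5!4!] = √(69120/77)
  +(−1)^0/∏(0,1,2,3,2,2)! = 1/48  (running 1/48)
  +(−1)^1/∏(1,0,1,2,3,3)! = -1/72  (running 1/144)
⟨..|..⟩ = √(69120/77)·(1/144) = +0.208063

+0.208063  (= +√(10/231))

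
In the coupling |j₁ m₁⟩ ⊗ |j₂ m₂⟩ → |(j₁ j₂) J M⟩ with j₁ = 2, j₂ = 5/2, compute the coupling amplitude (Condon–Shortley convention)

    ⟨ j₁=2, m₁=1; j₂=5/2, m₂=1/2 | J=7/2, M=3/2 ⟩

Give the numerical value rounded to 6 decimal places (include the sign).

+0.308607

√[8·1!3!4!/9! · 3!1!3!2!5!2!] = √(384/7)
  +(−1)^0/∏(0,1,1,3,2,1)! = 1/12  (running 1/12)
  +(−1)^1/∏(1,0,0,2,3,2)! = -1/24  (running 1/24)
⟨..|..⟩ = √(384/7)·(1/24) = +0.308607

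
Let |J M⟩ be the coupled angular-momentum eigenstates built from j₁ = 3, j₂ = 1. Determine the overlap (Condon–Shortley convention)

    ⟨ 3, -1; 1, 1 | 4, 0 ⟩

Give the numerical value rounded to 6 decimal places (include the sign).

+0.462910

j₁+j₂−J=0  J+j₁−j₂=6  J−j₁+j₂=2  j₁+j₂+J+1=9
(j₁±m₁, j₂±m₂, J±M) = (2,4,2,0,4,4)
P² = 13824/7
sum k=0..0:
  [0] +1/96 = 1/96
S = 1/96
C² = P²·S² = 3/14 ; C = +0.462910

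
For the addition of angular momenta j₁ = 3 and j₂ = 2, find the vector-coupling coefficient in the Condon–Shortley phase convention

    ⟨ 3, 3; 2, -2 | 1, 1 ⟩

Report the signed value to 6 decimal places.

triangle: 4!*2!*0!/7! = 48/5040
(j±m)!: 6!*0!*0!*4!*2!*0! = 34560
prefactor² = (2J+1)*Δ*N² = 6912/7
  k=0: +1/(0!*4!*0!*0!*2!*0!) = 1/48
Σ = 1/48  ⇒  CG² = 6912/7*1/48² = 3/7
CG = +√(3/7) = +0.654654

+√(3/7) ≈ +0.654654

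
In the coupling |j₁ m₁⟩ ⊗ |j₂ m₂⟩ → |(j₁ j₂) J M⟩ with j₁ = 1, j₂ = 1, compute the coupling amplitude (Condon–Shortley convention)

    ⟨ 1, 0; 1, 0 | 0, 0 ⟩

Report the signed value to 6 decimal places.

−√(1/3) ≈ -0.577350

j₁+j₂−J=2  J+j₁−j₂=0  J−j₁+j₂=0  j₁+j₂+J+1=3
(j₁±m₁, j₂±m₂, J±M) = (1,1,1,1,0,0)
P² = 1/3
sum k=1..1:
  [1] −1/1 = -1
S = -1
C² = P²·S² = 1/3 ; C = -0.577350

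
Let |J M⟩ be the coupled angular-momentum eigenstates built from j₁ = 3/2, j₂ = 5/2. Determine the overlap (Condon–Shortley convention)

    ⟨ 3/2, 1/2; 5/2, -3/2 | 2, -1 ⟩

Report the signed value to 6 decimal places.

+√(1/42) ≈ +0.154303

triangle: 2!·1!·3!/7! = 12/5040
(j±m)!: 2!·1!·1!·4!·1!·3! = 288
prefactor² = (2J+1)·Δ·N² = 24/7
  k=0: +1/(0!·2!·1!·1!·0!·2!) = 1/4
  k=1: −1/(1!·1!·0!·0!·1!·3!) = -1/6
Σ = 1/12  ⇒  CG² = 24/7·1/12² = 1/42
CG = +√(1/42) = +0.154303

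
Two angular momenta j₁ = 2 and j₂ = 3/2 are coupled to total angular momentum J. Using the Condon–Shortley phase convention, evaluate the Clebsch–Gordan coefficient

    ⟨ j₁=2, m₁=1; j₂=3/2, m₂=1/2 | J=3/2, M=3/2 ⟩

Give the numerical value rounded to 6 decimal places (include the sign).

−√(2/5) = -0.632456

√[4·2!2!1!/6! · 3!1!2!1!3!0!] = √(8/5)
  +(−1)^1/∏(1,1,0,1,2,0)! = -1/2  (running -1/2)
⟨..|..⟩ = √(8/5)·(-1/2) = -0.632456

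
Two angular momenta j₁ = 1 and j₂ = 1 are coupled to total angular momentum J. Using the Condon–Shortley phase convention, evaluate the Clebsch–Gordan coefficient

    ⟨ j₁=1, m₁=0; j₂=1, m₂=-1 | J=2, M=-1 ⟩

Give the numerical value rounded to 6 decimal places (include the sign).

√[5·0!2!2!/5! · 1!1!0!2!1!3!] = √(2)
  +(−1)^0/∏(0,0,1,0,1,2)! = 1/2  (running 1/2)
⟨..|..⟩ = √(2)·(1/2) = +0.707107

+0.707107  (= +√(1/2))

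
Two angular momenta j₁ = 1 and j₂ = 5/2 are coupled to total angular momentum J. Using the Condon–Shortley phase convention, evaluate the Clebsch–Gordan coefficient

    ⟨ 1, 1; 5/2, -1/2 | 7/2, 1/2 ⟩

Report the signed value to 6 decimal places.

+0.534522  (= +√(2/7))

√[8·0!2!5!/8! · 2!0!2!3!4!3!] = √(1152/7)
  +(−1)^0/∏(0,0,0,2,2,3)! = 1/24  (running 1/24)
⟨..|..⟩ = √(1152/7)·(1/24) = +0.534522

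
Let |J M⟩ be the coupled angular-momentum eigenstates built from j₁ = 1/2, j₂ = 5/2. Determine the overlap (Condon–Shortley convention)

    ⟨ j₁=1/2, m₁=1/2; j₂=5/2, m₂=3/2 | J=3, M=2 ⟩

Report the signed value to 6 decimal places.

+0.912871  (= +√(5/6))

triangle: 0!×1!×5!/7! = 120/5040
(j±m)!: 1!×0!×4!×1!×5!×1! = 2880
prefactor² = (2J+1)×Δ×N² = 480
  k=0: +1/(0!×0!×0!×4!×1!×1!) = 1/24
Σ = 1/24  ⇒  CG² = 480×1/24² = 5/6
CG = +√(5/6) = +0.912871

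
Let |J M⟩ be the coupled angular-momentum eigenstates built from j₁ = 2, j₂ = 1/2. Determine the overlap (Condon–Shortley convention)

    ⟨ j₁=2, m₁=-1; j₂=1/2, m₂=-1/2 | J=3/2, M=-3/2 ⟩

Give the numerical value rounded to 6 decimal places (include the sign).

+√(1/5) ≈ +0.447214

√[4·1!3!0!/5! · 1!3!0!1!0!3!] = √(36/5)
  +(−1)^0/∏(0,1,3,0,0,0)! = 1/6  (running 1/6)
⟨..|..⟩ = √(36/5)·(1/6) = +0.447214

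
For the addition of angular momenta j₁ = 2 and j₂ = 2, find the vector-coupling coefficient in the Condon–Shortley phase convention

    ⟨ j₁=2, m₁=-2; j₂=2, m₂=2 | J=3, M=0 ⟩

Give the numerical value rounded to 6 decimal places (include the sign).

j₁+j₂−J=1  J+j₁−j₂=3  J−j₁+j₂=3  j₁+j₂+J+1=8
(j₁±m₁, j₂±m₂, J±M) = (0,4,4,0,3,3)
P² = 648/5
sum k=1..1:
  [1] −1/36 = -1/36
S = -1/36
C² = P²·S² = 1/10 ; C = -0.316228

-0.316228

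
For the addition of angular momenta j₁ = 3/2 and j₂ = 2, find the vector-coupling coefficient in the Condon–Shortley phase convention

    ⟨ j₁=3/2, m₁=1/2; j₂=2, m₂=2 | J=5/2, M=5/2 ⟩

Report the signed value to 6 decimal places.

-0.755929  (= −√(4/7))

√[6·1!2!3!/7! · 2!1!4!0!5!0!] = √(576/7)
  +(−1)^1/∏(1,0,0,3,2,0)! = -1/12  (running -1/12)
⟨..|..⟩ = √(576/7)·(-1/12) = -0.755929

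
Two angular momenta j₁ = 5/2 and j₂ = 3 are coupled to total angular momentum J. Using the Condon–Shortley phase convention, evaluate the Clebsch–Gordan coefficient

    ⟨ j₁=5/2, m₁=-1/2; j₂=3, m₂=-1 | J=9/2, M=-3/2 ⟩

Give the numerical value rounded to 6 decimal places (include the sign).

+√(5/231) ≈ +0.147122

√[10·1!4!5!/11! · 2!3!2!4!3!6!] = √(138240/77)
  +(−1)^0/∏(0,1,3,2,1,3)! = 1/72  (running 1/72)
  +(−1)^1/∏(1,0,2,1,2,4)! = -1/96  (running 1/288)
⟨..|..⟩ = √(138240/77)·(1/288) = +0.147122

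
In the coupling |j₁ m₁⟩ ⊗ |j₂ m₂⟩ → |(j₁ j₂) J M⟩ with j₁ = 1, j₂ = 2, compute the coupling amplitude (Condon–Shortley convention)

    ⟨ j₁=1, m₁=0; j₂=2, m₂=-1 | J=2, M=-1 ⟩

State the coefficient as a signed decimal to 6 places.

+0.408248  (= +√(1/6))

j₁+j₂−J=1  J+j₁−j₂=1  J−j₁+j₂=3  j₁+j₂+J+1=6
(j₁±m₁, j₂±m₂, J±M) = (1,1,1,3,1,3)
P² = 3/2
sum k=0..1:
  [0] +1/2 = 1/2
  [1] −1/6 = -1/6
S = 1/3
C² = P²·S² = 1/6 ; C = +0.408248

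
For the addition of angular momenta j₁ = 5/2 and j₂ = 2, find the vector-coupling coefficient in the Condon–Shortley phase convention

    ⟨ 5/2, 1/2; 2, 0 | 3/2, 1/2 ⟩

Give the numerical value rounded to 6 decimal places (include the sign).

√[4·3!2!1!/7! · 3!2!2!2!2!1!] = √(32/35)
  +(−1)^1/∏(1,2,1,1,1,0)! = -1/2  (running -1/2)
  +(−1)^2/∏(2,1,0,0,2,1)! = 1/4  (running -1/4)
⟨..|..⟩ = √(32/35)·(-1/4) = -0.239046

−√(2/35) ≈ -0.239046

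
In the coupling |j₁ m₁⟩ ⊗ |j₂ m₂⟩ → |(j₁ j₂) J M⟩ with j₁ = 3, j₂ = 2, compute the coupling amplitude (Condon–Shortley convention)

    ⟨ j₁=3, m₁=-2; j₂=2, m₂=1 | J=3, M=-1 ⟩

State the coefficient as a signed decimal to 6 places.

+0.500000  (= +√(1/4))

j₁+j₂−J=2  J+j₁−j₂=4  J−j₁+j₂=2  j₁+j₂+J+1=9
(j₁±m₁, j₂±m₂, J±M) = (1,5,3,1,2,4)
P² = 64
sum k=1..2:
  [1] −1/48 = -1/48
  [2] +1/12 = 1/12
S = 1/16
C² = P²·S² = 1/4 ; C = +0.500000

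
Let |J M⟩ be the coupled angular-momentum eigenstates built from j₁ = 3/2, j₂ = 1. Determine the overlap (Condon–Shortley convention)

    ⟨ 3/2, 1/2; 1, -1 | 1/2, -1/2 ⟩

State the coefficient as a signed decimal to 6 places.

+0.408248  (= +√(1/6))

triangle: 2!×1!×0!/4! = 2/24
(j±m)!: 2!×1!×0!×2!×0!×1! = 4
prefactor² = (2J+1)×Δ×N² = 2/3
  k=0: +1/(0!×2!×1!×0!×0!×0!) = 1/2
Σ = 1/2  ⇒  CG² = 2/3×1/2² = 1/6
CG = +√(1/6) = +0.408248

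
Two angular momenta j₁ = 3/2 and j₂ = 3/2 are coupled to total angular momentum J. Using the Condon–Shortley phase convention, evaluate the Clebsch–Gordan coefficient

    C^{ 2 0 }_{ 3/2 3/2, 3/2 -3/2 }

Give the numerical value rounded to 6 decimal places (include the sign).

+√(1/4) = +0.500000

j₁+j₂−J=1  J+j₁−j₂=2  J−j₁+j₂=2  j₁+j₂+J+1=6
(j₁±m₁, j₂±m₂, J±M) = (3,0,0,3,2,2)
P² = 4
sum k=0..0:
  [0] +1/4 = 1/4
S = 1/4
C² = P²·S² = 1/4 ; C = +0.500000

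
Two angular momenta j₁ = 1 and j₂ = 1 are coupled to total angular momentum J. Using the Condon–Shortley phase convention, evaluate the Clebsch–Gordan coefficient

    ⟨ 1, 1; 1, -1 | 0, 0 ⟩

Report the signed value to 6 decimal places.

+0.577350  (= +√(1/3))

√[1·2!0!0!/3! · 2!0!0!2!0!0!] = √(4/3)
  +(−1)^0/∏(0,2,0,0,0,0)! = 1/2  (running 1/2)
⟨..|..⟩ = √(4/3)·(1/2) = +0.577350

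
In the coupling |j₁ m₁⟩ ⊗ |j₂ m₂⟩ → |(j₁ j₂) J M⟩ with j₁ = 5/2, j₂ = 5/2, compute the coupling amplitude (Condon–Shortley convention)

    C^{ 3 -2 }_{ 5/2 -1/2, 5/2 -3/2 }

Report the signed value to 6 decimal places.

−√(1/12) ≈ -0.288675

triangle: 2!×3!×3!/9! = 72/362880
(j±m)!: 2!×3!×1!×4!×1!×5! = 34560
prefactor² = (2J+1)×Δ×N² = 48
  k=0: +1/(0!×2!×3!×1!×0!×2!) = 1/24
  k=1: −1/(1!×1!×2!×0!×1!×3!) = -1/12
Σ = -1/24  ⇒  CG² = 48×(-1/24)² = 1/12
CG = −√(1/12) = -0.288675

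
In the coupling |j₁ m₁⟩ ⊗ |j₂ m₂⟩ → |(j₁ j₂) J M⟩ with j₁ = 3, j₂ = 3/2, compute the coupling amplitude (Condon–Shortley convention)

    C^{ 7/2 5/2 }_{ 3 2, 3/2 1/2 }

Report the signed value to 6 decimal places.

+√(1/7) ≈ +0.377964

j₁+j₂−J=1  J+j₁−j₂=5  J−j₁+j₂=2  j₁+j₂+J+1=9
(j₁±m₁, j₂±m₂, J±M) = (5,1,2,1,6,1)
P² = 6400/7
sum k=0..1:
  [0] +1/48 = 1/48
  [1] −1/120 = -1/120
S = 1/80
C² = P²·S² = 1/7 ; C = +0.377964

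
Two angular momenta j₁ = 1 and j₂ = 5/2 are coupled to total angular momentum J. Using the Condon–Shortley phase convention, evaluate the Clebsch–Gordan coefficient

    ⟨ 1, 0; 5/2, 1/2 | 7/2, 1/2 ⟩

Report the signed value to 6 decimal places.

+0.755929

j₁+j₂−J=0  J+j₁−j₂=2  J−j₁+j₂=5  j₁+j₂+J+1=8
(j₁±m₁, j₂±m₂, J±M) = (1,1,3,2,4,3)
P² = 576/7
sum k=0..0:
  [0] +1/12 = 1/12
S = 1/12
C² = P²·S² = 4/7 ; C = +0.755929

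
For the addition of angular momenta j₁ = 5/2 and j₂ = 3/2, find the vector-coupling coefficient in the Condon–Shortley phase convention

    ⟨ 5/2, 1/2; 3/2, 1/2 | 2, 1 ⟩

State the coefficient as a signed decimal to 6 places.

−√(25/84) = -0.545545

√[5·2!3!1!/7! · 3!2!2!1!3!1!] = √(12/7)
  +(−1)^1/∏(1,1,1,1,2,0)! = -1/2  (running -1/2)
  +(−1)^2/∏(2,0,0,0,3,1)! = 1/12  (running -5/12)
⟨..|..⟩ = √(12/7)·(-5/12) = -0.545545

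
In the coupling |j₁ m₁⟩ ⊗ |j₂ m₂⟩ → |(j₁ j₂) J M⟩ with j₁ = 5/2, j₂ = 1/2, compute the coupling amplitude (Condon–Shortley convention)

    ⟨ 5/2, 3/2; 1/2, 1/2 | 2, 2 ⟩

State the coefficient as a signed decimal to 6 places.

j₁+j₂−J=1  J+j₁−j₂=4  J−j₁+j₂=0  j₁+j₂+J+1=6
(j₁±m₁, j₂±m₂, J±M) = (4,1,1,0,4,0)
P² = 96
sum k=1..1:
  [1] −1/24 = -1/24
S = -1/24
C² = P²·S² = 1/6 ; C = -0.408248

−√(1/6) ≈ -0.408248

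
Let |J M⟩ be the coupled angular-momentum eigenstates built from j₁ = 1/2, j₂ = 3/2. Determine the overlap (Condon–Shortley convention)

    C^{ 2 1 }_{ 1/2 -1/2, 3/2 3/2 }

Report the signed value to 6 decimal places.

+√(1/4) = +0.500000

j₁+j₂−J=0  J+j₁−j₂=1  J−j₁+j₂=3  j₁+j₂+J+1=5
(j₁±m₁, j₂±m₂, J±M) = (0,1,3,0,3,1)
P² = 9
sum k=0..0:
  [0] +1/6 = 1/6
S = 1/6
C² = P²·S² = 1/4 ; C = +0.500000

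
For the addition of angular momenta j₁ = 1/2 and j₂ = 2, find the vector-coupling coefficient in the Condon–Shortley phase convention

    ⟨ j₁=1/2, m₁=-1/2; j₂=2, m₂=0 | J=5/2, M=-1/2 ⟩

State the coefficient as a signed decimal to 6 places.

+0.774597

j₁+j₂−J=0  J+j₁−j₂=1  J−j₁+j₂=4  j₁+j₂+J+1=6
(j₁±m₁, j₂±m₂, J±M) = (0,1,2,2,2,3)
P² = 48/5
sum k=0..0:
  [0] +1/4 = 1/4
S = 1/4
C² = P²·S² = 3/5 ; C = +0.774597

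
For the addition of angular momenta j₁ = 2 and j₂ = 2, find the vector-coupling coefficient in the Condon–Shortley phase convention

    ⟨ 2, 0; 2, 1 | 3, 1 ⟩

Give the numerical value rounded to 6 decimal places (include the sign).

-0.447214  (= −√(1/5))

triangle: 1!·3!·3!/8! = 36/40320
(j±m)!: 2!·2!·3!·1!·4!·2! = 1152
prefactor² = (2J+1)·Δ·N² = 36/5
  k=0: +1/(0!·1!·2!·3!·1!·0!) = 1/12
  k=1: −1/(1!·0!·1!·2!·2!·1!) = -1/4
Σ = -1/6  ⇒  CG² = 36/5·(-1/6)² = 1/5
CG = −√(1/5) = -0.447214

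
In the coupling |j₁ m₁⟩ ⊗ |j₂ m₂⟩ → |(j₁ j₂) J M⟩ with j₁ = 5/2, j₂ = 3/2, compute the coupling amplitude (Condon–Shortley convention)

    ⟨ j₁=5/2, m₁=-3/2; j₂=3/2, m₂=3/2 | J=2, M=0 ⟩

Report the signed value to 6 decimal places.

+0.654654  (= +√(3/7))

triangle: 2!·3!·1!/7! = 12/5040
(j±m)!: 1!·4!·3!·0!·2!·2! = 576
prefactor² = (2J+1)·Δ·N² = 48/7
  k=2: +1/(2!·0!·2!·1!·1!·0!) = 1/4
Σ = 1/4  ⇒  CG² = 48/7·1/4² = 3/7
CG = +√(3/7) = +0.654654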